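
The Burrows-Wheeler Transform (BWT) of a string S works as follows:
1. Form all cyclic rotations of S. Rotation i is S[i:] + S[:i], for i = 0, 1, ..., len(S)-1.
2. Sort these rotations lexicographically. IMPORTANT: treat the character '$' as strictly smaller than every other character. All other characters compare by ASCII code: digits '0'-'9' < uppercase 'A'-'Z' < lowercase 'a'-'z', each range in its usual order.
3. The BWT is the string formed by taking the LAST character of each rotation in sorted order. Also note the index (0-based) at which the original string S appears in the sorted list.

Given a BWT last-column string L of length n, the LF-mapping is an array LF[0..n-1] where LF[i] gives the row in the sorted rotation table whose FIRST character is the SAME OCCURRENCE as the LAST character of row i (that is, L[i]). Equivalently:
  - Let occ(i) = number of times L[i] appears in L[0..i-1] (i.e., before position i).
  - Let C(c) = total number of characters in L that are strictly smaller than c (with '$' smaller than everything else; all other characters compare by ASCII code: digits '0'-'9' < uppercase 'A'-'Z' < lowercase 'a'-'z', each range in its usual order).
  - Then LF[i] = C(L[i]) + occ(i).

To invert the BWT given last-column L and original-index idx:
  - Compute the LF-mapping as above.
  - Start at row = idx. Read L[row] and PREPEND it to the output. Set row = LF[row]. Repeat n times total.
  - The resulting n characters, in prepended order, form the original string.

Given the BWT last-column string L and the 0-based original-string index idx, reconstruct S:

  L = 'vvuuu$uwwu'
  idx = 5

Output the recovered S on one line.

LF mapping: 6 7 1 2 3 0 4 8 9 5
Walk LF starting at row 5, prepending L[row]:
  step 1: row=5, L[5]='$', prepend. Next row=LF[5]=0
  step 2: row=0, L[0]='v', prepend. Next row=LF[0]=6
  step 3: row=6, L[6]='u', prepend. Next row=LF[6]=4
  step 4: row=4, L[4]='u', prepend. Next row=LF[4]=3
  step 5: row=3, L[3]='u', prepend. Next row=LF[3]=2
  step 6: row=2, L[2]='u', prepend. Next row=LF[2]=1
  step 7: row=1, L[1]='v', prepend. Next row=LF[1]=7
  step 8: row=7, L[7]='w', prepend. Next row=LF[7]=8
  step 9: row=8, L[8]='w', prepend. Next row=LF[8]=9
  step 10: row=9, L[9]='u', prepend. Next row=LF[9]=5
Reversed output: uwwvuuuuv$

Answer: uwwvuuuuv$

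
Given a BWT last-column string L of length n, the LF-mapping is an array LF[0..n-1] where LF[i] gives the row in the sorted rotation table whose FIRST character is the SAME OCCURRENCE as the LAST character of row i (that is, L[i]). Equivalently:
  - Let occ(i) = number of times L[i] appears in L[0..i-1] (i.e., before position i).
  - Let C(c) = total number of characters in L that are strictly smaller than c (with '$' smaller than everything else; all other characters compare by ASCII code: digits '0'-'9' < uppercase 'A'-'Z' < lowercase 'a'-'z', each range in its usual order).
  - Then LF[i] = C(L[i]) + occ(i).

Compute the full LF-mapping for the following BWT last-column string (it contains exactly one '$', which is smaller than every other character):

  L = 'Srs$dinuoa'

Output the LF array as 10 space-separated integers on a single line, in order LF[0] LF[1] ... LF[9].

Char counts: '$':1, 'S':1, 'a':1, 'd':1, 'i':1, 'n':1, 'o':1, 'r':1, 's':1, 'u':1
C (first-col start): C('$')=0, C('S')=1, C('a')=2, C('d')=3, C('i')=4, C('n')=5, C('o')=6, C('r')=7, C('s')=8, C('u')=9
L[0]='S': occ=0, LF[0]=C('S')+0=1+0=1
L[1]='r': occ=0, LF[1]=C('r')+0=7+0=7
L[2]='s': occ=0, LF[2]=C('s')+0=8+0=8
L[3]='$': occ=0, LF[3]=C('$')+0=0+0=0
L[4]='d': occ=0, LF[4]=C('d')+0=3+0=3
L[5]='i': occ=0, LF[5]=C('i')+0=4+0=4
L[6]='n': occ=0, LF[6]=C('n')+0=5+0=5
L[7]='u': occ=0, LF[7]=C('u')+0=9+0=9
L[8]='o': occ=0, LF[8]=C('o')+0=6+0=6
L[9]='a': occ=0, LF[9]=C('a')+0=2+0=2

Answer: 1 7 8 0 3 4 5 9 6 2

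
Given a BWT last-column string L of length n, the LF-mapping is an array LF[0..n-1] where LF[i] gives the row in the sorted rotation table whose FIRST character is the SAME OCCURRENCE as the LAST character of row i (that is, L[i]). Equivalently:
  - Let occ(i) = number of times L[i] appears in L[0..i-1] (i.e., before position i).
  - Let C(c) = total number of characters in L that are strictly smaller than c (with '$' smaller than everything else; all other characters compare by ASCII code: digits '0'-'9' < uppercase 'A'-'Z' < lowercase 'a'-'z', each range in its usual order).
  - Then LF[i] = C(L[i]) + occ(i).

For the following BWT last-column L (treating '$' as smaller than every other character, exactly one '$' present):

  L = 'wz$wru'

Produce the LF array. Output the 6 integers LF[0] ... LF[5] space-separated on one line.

Char counts: '$':1, 'r':1, 'u':1, 'w':2, 'z':1
C (first-col start): C('$')=0, C('r')=1, C('u')=2, C('w')=3, C('z')=5
L[0]='w': occ=0, LF[0]=C('w')+0=3+0=3
L[1]='z': occ=0, LF[1]=C('z')+0=5+0=5
L[2]='$': occ=0, LF[2]=C('$')+0=0+0=0
L[3]='w': occ=1, LF[3]=C('w')+1=3+1=4
L[4]='r': occ=0, LF[4]=C('r')+0=1+0=1
L[5]='u': occ=0, LF[5]=C('u')+0=2+0=2

Answer: 3 5 0 4 1 2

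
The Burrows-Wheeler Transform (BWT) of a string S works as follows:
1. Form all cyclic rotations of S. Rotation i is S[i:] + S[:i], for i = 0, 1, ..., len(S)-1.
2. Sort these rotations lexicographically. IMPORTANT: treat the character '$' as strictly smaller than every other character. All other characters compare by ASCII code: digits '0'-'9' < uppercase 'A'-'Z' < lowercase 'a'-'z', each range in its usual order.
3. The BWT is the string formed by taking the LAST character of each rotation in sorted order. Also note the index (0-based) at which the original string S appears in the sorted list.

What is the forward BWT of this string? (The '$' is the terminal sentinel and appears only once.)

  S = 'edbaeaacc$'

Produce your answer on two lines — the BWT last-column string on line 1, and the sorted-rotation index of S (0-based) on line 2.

Answer: ceabdcaea$
9

Derivation:
All 10 rotations (rotation i = S[i:]+S[:i]):
  rot[0] = edbaeaacc$
  rot[1] = dbaeaacc$e
  rot[2] = baeaacc$ed
  rot[3] = aeaacc$edb
  rot[4] = eaacc$edba
  rot[5] = aacc$edbae
  rot[6] = acc$edbaea
  rot[7] = cc$edbaeaa
  rot[8] = c$edbaeaac
  rot[9] = $edbaeaacc
Sorted (with $ < everything):
  sorted[0] = $edbaeaacc  (last char: 'c')
  sorted[1] = aacc$edbae  (last char: 'e')
  sorted[2] = acc$edbaea  (last char: 'a')
  sorted[3] = aeaacc$edb  (last char: 'b')
  sorted[4] = baeaacc$ed  (last char: 'd')
  sorted[5] = c$edbaeaac  (last char: 'c')
  sorted[6] = cc$edbaeaa  (last char: 'a')
  sorted[7] = dbaeaacc$e  (last char: 'e')
  sorted[8] = eaacc$edba  (last char: 'a')
  sorted[9] = edbaeaacc$  (last char: '$')
Last column: ceabdcaea$
Original string S is at sorted index 9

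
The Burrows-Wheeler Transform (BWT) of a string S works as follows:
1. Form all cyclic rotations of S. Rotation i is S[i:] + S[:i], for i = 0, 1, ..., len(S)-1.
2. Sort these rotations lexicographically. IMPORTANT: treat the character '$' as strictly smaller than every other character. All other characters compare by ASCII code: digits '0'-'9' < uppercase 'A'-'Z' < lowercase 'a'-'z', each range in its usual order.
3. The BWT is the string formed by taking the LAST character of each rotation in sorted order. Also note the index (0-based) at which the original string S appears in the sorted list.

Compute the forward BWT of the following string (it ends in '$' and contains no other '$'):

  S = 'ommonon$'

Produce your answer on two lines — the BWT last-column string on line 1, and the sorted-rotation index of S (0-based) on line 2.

Answer: nomoo$nm
5

Derivation:
All 8 rotations (rotation i = S[i:]+S[:i]):
  rot[0] = ommonon$
  rot[1] = mmonon$o
  rot[2] = monon$om
  rot[3] = onon$omm
  rot[4] = non$ommo
  rot[5] = on$ommon
  rot[6] = n$ommono
  rot[7] = $ommonon
Sorted (with $ < everything):
  sorted[0] = $ommonon  (last char: 'n')
  sorted[1] = mmonon$o  (last char: 'o')
  sorted[2] = monon$om  (last char: 'm')
  sorted[3] = n$ommono  (last char: 'o')
  sorted[4] = non$ommo  (last char: 'o')
  sorted[5] = ommonon$  (last char: '$')
  sorted[6] = on$ommon  (last char: 'n')
  sorted[7] = onon$omm  (last char: 'm')
Last column: nomoo$nm
Original string S is at sorted index 5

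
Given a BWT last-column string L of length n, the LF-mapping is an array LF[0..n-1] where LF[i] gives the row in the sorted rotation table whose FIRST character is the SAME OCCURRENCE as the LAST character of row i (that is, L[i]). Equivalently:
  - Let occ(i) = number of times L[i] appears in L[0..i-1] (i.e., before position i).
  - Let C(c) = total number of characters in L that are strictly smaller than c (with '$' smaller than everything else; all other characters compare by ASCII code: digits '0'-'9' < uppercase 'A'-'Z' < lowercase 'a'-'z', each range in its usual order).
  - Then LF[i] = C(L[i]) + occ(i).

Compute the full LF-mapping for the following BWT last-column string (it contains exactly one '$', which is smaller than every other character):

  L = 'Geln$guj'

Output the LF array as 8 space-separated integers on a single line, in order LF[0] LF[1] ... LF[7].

Char counts: '$':1, 'G':1, 'e':1, 'g':1, 'j':1, 'l':1, 'n':1, 'u':1
C (first-col start): C('$')=0, C('G')=1, C('e')=2, C('g')=3, C('j')=4, C('l')=5, C('n')=6, C('u')=7
L[0]='G': occ=0, LF[0]=C('G')+0=1+0=1
L[1]='e': occ=0, LF[1]=C('e')+0=2+0=2
L[2]='l': occ=0, LF[2]=C('l')+0=5+0=5
L[3]='n': occ=0, LF[3]=C('n')+0=6+0=6
L[4]='$': occ=0, LF[4]=C('$')+0=0+0=0
L[5]='g': occ=0, LF[5]=C('g')+0=3+0=3
L[6]='u': occ=0, LF[6]=C('u')+0=7+0=7
L[7]='j': occ=0, LF[7]=C('j')+0=4+0=4

Answer: 1 2 5 6 0 3 7 4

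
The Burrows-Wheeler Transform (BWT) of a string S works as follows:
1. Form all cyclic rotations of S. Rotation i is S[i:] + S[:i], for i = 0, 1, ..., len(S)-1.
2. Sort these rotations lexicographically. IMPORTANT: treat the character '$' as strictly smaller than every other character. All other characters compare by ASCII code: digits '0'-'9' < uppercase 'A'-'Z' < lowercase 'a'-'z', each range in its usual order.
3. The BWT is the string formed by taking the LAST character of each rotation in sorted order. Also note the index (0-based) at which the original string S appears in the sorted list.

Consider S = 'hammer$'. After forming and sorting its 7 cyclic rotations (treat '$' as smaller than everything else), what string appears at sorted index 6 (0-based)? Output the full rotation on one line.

All 7 rotations (rotation i = S[i:]+S[:i]):
  rot[0] = hammer$
  rot[1] = ammer$h
  rot[2] = mmer$ha
  rot[3] = mer$ham
  rot[4] = er$hamm
  rot[5] = r$hamme
  rot[6] = $hammer
Sorted (with $ < everything):
  sorted[0] = $hammer
  sorted[1] = ammer$h
  sorted[2] = er$hamm
  sorted[3] = hammer$
  sorted[4] = mer$ham
  sorted[5] = mmer$ha
  sorted[6] = r$hamme
sorted[6] = r$hamme

Answer: r$hamme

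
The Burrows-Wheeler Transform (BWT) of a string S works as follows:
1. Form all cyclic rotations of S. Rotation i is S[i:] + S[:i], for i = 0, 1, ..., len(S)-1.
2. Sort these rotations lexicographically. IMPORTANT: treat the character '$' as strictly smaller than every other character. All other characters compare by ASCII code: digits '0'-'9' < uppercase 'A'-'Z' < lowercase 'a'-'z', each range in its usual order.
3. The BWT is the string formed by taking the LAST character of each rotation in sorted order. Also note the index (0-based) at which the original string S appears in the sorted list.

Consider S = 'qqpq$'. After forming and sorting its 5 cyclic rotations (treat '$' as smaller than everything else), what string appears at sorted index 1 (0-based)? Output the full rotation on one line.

Answer: pq$qq

Derivation:
All 5 rotations (rotation i = S[i:]+S[:i]):
  rot[0] = qqpq$
  rot[1] = qpq$q
  rot[2] = pq$qq
  rot[3] = q$qqp
  rot[4] = $qqpq
Sorted (with $ < everything):
  sorted[0] = $qqpq
  sorted[1] = pq$qq
  sorted[2] = q$qqp
  sorted[3] = qpq$q
  sorted[4] = qqpq$
sorted[1] = pq$qq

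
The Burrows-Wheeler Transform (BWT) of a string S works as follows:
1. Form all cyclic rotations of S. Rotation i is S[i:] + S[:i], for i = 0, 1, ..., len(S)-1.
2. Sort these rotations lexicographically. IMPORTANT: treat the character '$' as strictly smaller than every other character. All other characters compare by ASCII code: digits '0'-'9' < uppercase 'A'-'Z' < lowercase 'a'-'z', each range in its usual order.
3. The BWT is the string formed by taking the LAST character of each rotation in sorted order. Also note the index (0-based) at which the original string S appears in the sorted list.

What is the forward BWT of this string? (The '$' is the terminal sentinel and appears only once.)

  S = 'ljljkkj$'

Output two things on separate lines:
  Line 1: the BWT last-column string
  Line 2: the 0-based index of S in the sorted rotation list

Answer: jkllkjj$
7

Derivation:
All 8 rotations (rotation i = S[i:]+S[:i]):
  rot[0] = ljljkkj$
  rot[1] = jljkkj$l
  rot[2] = ljkkj$lj
  rot[3] = jkkj$ljl
  rot[4] = kkj$ljlj
  rot[5] = kj$ljljk
  rot[6] = j$ljljkk
  rot[7] = $ljljkkj
Sorted (with $ < everything):
  sorted[0] = $ljljkkj  (last char: 'j')
  sorted[1] = j$ljljkk  (last char: 'k')
  sorted[2] = jkkj$ljl  (last char: 'l')
  sorted[3] = jljkkj$l  (last char: 'l')
  sorted[4] = kj$ljljk  (last char: 'k')
  sorted[5] = kkj$ljlj  (last char: 'j')
  sorted[6] = ljkkj$lj  (last char: 'j')
  sorted[7] = ljljkkj$  (last char: '$')
Last column: jkllkjj$
Original string S is at sorted index 7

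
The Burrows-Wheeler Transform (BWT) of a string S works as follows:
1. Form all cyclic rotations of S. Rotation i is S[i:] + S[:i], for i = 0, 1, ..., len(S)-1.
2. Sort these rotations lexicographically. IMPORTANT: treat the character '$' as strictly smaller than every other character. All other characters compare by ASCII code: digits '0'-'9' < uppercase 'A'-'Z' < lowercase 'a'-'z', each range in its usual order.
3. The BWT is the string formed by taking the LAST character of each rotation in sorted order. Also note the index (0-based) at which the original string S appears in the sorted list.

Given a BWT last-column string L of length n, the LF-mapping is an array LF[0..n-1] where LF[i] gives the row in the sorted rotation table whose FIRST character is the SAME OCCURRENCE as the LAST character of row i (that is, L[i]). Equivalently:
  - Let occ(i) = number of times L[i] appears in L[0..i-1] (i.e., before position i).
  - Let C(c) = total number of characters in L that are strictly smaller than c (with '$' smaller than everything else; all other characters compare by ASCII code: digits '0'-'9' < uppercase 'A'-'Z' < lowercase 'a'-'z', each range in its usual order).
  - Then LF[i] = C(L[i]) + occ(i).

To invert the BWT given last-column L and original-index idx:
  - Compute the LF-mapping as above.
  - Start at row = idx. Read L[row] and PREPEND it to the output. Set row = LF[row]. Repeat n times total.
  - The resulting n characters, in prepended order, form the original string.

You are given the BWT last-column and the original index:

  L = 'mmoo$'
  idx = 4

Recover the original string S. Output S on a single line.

Answer: oomm$

Derivation:
LF mapping: 1 2 3 4 0
Walk LF starting at row 4, prepending L[row]:
  step 1: row=4, L[4]='$', prepend. Next row=LF[4]=0
  step 2: row=0, L[0]='m', prepend. Next row=LF[0]=1
  step 3: row=1, L[1]='m', prepend. Next row=LF[1]=2
  step 4: row=2, L[2]='o', prepend. Next row=LF[2]=3
  step 5: row=3, L[3]='o', prepend. Next row=LF[3]=4
Reversed output: oomm$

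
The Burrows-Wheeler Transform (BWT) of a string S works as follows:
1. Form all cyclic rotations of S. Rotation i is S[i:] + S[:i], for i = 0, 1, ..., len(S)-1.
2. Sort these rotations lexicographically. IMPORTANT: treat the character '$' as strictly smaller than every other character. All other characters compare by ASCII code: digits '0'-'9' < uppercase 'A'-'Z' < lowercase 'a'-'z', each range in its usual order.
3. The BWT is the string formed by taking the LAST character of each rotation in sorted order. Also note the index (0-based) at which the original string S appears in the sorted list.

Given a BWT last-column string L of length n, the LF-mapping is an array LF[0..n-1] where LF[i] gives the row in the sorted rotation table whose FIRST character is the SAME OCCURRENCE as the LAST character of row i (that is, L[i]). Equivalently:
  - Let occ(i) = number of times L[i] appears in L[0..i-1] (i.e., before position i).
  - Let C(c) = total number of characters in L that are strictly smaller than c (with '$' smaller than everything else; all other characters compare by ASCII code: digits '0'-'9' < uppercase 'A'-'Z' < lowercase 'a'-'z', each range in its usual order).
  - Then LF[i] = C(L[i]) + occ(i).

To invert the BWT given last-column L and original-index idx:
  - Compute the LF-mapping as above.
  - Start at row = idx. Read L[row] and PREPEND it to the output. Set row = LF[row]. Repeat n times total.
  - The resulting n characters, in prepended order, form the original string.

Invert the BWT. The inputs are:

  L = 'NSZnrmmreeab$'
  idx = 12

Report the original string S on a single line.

LF mapping: 1 2 3 10 11 8 9 12 6 7 4 5 0
Walk LF starting at row 12, prepending L[row]:
  step 1: row=12, L[12]='$', prepend. Next row=LF[12]=0
  step 2: row=0, L[0]='N', prepend. Next row=LF[0]=1
  step 3: row=1, L[1]='S', prepend. Next row=LF[1]=2
  step 4: row=2, L[2]='Z', prepend. Next row=LF[2]=3
  step 5: row=3, L[3]='n', prepend. Next row=LF[3]=10
  step 6: row=10, L[10]='a', prepend. Next row=LF[10]=4
  step 7: row=4, L[4]='r', prepend. Next row=LF[4]=11
  step 8: row=11, L[11]='b', prepend. Next row=LF[11]=5
  step 9: row=5, L[5]='m', prepend. Next row=LF[5]=8
  step 10: row=8, L[8]='e', prepend. Next row=LF[8]=6
  step 11: row=6, L[6]='m', prepend. Next row=LF[6]=9
  step 12: row=9, L[9]='e', prepend. Next row=LF[9]=7
  step 13: row=7, L[7]='r', prepend. Next row=LF[7]=12
Reversed output: remembranZSN$

Answer: remembranZSN$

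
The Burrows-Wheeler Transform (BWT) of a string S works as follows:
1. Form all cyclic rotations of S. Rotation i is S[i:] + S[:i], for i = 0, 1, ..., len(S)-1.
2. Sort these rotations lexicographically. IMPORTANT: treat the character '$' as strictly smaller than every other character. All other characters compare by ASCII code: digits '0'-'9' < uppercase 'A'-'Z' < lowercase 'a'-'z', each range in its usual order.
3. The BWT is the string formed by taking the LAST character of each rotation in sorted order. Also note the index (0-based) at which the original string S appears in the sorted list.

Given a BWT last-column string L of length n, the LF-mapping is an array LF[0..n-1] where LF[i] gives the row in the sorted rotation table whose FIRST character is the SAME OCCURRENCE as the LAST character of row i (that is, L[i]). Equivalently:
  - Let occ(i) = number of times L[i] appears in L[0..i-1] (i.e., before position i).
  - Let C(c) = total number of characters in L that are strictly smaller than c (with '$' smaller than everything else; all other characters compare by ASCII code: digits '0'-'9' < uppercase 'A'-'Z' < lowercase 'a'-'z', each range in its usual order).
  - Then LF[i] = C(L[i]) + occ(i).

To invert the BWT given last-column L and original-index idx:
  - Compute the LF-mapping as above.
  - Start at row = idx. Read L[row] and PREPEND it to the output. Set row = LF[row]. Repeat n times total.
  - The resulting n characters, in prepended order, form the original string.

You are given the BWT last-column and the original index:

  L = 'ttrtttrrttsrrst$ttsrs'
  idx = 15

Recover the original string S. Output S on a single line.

LF mapping: 11 12 1 13 14 15 2 3 16 17 7 4 5 8 18 0 19 20 9 6 10
Walk LF starting at row 15, prepending L[row]:
  step 1: row=15, L[15]='$', prepend. Next row=LF[15]=0
  step 2: row=0, L[0]='t', prepend. Next row=LF[0]=11
  step 3: row=11, L[11]='r', prepend. Next row=LF[11]=4
  step 4: row=4, L[4]='t', prepend. Next row=LF[4]=14
  step 5: row=14, L[14]='t', prepend. Next row=LF[14]=18
  step 6: row=18, L[18]='s', prepend. Next row=LF[18]=9
  step 7: row=9, L[9]='t', prepend. Next row=LF[9]=17
  step 8: row=17, L[17]='t', prepend. Next row=LF[17]=20
  step 9: row=20, L[20]='s', prepend. Next row=LF[20]=10
  step 10: row=10, L[10]='s', prepend. Next row=LF[10]=7
  step 11: row=7, L[7]='r', prepend. Next row=LF[7]=3
  step 12: row=3, L[3]='t', prepend. Next row=LF[3]=13
  step 13: row=13, L[13]='s', prepend. Next row=LF[13]=8
  step 14: row=8, L[8]='t', prepend. Next row=LF[8]=16
  step 15: row=16, L[16]='t', prepend. Next row=LF[16]=19
  step 16: row=19, L[19]='r', prepend. Next row=LF[19]=6
  step 17: row=6, L[6]='r', prepend. Next row=LF[6]=2
  step 18: row=2, L[2]='r', prepend. Next row=LF[2]=1
  step 19: row=1, L[1]='t', prepend. Next row=LF[1]=12
  step 20: row=12, L[12]='r', prepend. Next row=LF[12]=5
  step 21: row=5, L[5]='t', prepend. Next row=LF[5]=15
Reversed output: trtrrrttstrssttsttrt$

Answer: trtrrrttstrssttsttrt$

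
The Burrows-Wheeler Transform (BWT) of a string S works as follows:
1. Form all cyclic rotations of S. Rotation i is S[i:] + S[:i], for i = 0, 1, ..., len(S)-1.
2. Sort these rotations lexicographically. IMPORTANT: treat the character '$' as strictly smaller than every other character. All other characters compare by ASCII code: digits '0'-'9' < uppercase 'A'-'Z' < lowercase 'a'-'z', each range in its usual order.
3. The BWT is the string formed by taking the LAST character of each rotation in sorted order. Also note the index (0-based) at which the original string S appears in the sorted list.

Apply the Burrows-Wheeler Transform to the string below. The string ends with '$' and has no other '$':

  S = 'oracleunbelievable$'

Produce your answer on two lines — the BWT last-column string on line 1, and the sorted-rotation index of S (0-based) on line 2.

All 19 rotations (rotation i = S[i:]+S[:i]):
  rot[0] = oracleunbelievable$
  rot[1] = racleunbelievable$o
  rot[2] = acleunbelievable$or
  rot[3] = cleunbelievable$ora
  rot[4] = leunbelievable$orac
  rot[5] = eunbelievable$oracl
  rot[6] = unbelievable$oracle
  rot[7] = nbelievable$oracleu
  rot[8] = believable$oracleun
  rot[9] = elievable$oracleunb
  rot[10] = lievable$oracleunbe
  rot[11] = ievable$oracleunbel
  rot[12] = evable$oracleunbeli
  rot[13] = vable$oracleunbelie
  rot[14] = able$oracleunbeliev
  rot[15] = ble$oracleunbelieva
  rot[16] = le$oracleunbelievab
  rot[17] = e$oracleunbelievabl
  rot[18] = $oracleunbelievable
Sorted (with $ < everything):
  sorted[0] = $oracleunbelievable  (last char: 'e')
  sorted[1] = able$oracleunbeliev  (last char: 'v')
  sorted[2] = acleunbelievable$or  (last char: 'r')
  sorted[3] = believable$oracleun  (last char: 'n')
  sorted[4] = ble$oracleunbelieva  (last char: 'a')
  sorted[5] = cleunbelievable$ora  (last char: 'a')
  sorted[6] = e$oracleunbelievabl  (last char: 'l')
  sorted[7] = elievable$oracleunb  (last char: 'b')
  sorted[8] = eunbelievable$oracl  (last char: 'l')
  sorted[9] = evable$oracleunbeli  (last char: 'i')
  sorted[10] = ievable$oracleunbel  (last char: 'l')
  sorted[11] = le$oracleunbelievab  (last char: 'b')
  sorted[12] = leunbelievable$orac  (last char: 'c')
  sorted[13] = lievable$oracleunbe  (last char: 'e')
  sorted[14] = nbelievable$oracleu  (last char: 'u')
  sorted[15] = oracleunbelievable$  (last char: '$')
  sorted[16] = racleunbelievable$o  (last char: 'o')
  sorted[17] = unbelievable$oracle  (last char: 'e')
  sorted[18] = vable$oracleunbelie  (last char: 'e')
Last column: evrnaalblilbceu$oee
Original string S is at sorted index 15

Answer: evrnaalblilbceu$oee
15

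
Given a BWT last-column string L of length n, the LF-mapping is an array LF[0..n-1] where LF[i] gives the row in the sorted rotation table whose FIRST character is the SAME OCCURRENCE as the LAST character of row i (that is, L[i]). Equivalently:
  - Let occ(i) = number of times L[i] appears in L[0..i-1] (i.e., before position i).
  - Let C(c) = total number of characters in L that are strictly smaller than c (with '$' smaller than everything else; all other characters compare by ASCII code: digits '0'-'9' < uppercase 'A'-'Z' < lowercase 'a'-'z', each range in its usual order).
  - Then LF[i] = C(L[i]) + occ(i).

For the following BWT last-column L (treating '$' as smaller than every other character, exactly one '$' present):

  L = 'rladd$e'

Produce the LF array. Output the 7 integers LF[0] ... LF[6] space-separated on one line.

Char counts: '$':1, 'a':1, 'd':2, 'e':1, 'l':1, 'r':1
C (first-col start): C('$')=0, C('a')=1, C('d')=2, C('e')=4, C('l')=5, C('r')=6
L[0]='r': occ=0, LF[0]=C('r')+0=6+0=6
L[1]='l': occ=0, LF[1]=C('l')+0=5+0=5
L[2]='a': occ=0, LF[2]=C('a')+0=1+0=1
L[3]='d': occ=0, LF[3]=C('d')+0=2+0=2
L[4]='d': occ=1, LF[4]=C('d')+1=2+1=3
L[5]='$': occ=0, LF[5]=C('$')+0=0+0=0
L[6]='e': occ=0, LF[6]=C('e')+0=4+0=4

Answer: 6 5 1 2 3 0 4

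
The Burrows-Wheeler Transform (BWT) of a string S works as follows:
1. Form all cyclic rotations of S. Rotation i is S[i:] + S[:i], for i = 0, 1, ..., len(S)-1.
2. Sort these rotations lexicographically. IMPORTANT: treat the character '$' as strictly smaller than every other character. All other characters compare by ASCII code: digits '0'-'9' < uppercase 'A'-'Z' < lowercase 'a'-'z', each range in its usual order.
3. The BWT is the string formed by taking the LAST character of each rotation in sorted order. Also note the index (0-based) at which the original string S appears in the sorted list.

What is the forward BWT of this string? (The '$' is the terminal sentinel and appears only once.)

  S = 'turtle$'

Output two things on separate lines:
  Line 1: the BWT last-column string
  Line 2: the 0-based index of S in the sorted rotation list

All 7 rotations (rotation i = S[i:]+S[:i]):
  rot[0] = turtle$
  rot[1] = urtle$t
  rot[2] = rtle$tu
  rot[3] = tle$tur
  rot[4] = le$turt
  rot[5] = e$turtl
  rot[6] = $turtle
Sorted (with $ < everything):
  sorted[0] = $turtle  (last char: 'e')
  sorted[1] = e$turtl  (last char: 'l')
  sorted[2] = le$turt  (last char: 't')
  sorted[3] = rtle$tu  (last char: 'u')
  sorted[4] = tle$tur  (last char: 'r')
  sorted[5] = turtle$  (last char: '$')
  sorted[6] = urtle$t  (last char: 't')
Last column: eltur$t
Original string S is at sorted index 5

Answer: eltur$t
5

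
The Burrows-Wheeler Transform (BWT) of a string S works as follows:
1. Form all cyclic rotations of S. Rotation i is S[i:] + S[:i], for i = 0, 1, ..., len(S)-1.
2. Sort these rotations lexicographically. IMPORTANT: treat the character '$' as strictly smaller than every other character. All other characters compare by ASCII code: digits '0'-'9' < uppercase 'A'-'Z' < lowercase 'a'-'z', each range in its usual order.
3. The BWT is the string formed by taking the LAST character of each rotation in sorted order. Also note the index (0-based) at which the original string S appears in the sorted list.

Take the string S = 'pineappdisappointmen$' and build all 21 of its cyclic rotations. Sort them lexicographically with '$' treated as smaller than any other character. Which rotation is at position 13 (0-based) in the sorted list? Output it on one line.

All 21 rotations (rotation i = S[i:]+S[:i]):
  rot[0] = pineappdisappointmen$
  rot[1] = ineappdisappointmen$p
  rot[2] = neappdisappointmen$pi
  rot[3] = eappdisappointmen$pin
  rot[4] = appdisappointmen$pine
  rot[5] = ppdisappointmen$pinea
  rot[6] = pdisappointmen$pineap
  rot[7] = disappointmen$pineapp
  rot[8] = isappointmen$pineappd
  rot[9] = sappointmen$pineappdi
  rot[10] = appointmen$pineappdis
  rot[11] = ppointmen$pineappdisa
  rot[12] = pointmen$pineappdisap
  rot[13] = ointmen$pineappdisapp
  rot[14] = intmen$pineappdisappo
  rot[15] = ntmen$pineappdisappoi
  rot[16] = tmen$pineappdisappoin
  rot[17] = men$pineappdisappoint
  rot[18] = en$pineappdisappointm
  rot[19] = n$pineappdisappointme
  rot[20] = $pineappdisappointmen
Sorted (with $ < everything):
  sorted[0] = $pineappdisappointmen
  sorted[1] = appdisappointmen$pine
  sorted[2] = appointmen$pineappdis
  sorted[3] = disappointmen$pineapp
  sorted[4] = eappdisappointmen$pin
  sorted[5] = en$pineappdisappointm
  sorted[6] = ineappdisappointmen$p
  sorted[7] = intmen$pineappdisappo
  sorted[8] = isappointmen$pineappd
  sorted[9] = men$pineappdisappoint
  sorted[10] = n$pineappdisappointme
  sorted[11] = neappdisappointmen$pi
  sorted[12] = ntmen$pineappdisappoi
  sorted[13] = ointmen$pineappdisapp
  sorted[14] = pdisappointmen$pineap
  sorted[15] = pineappdisappointmen$
  sorted[16] = pointmen$pineappdisap
  sorted[17] = ppdisappointmen$pinea
  sorted[18] = ppointmen$pineappdisa
  sorted[19] = sappointmen$pineappdi
  sorted[20] = tmen$pineappdisappoin
sorted[13] = ointmen$pineappdisapp

Answer: ointmen$pineappdisapp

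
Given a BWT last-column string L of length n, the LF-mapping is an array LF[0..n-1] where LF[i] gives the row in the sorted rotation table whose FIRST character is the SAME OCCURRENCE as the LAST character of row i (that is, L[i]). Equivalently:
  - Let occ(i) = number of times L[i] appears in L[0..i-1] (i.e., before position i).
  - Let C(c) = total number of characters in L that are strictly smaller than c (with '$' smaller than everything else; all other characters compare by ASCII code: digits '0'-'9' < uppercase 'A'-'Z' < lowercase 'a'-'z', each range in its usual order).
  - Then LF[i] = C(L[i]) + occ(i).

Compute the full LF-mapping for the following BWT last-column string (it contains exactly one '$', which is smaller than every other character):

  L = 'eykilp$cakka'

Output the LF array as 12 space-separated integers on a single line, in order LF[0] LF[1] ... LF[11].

Answer: 4 11 6 5 9 10 0 3 1 7 8 2

Derivation:
Char counts: '$':1, 'a':2, 'c':1, 'e':1, 'i':1, 'k':3, 'l':1, 'p':1, 'y':1
C (first-col start): C('$')=0, C('a')=1, C('c')=3, C('e')=4, C('i')=5, C('k')=6, C('l')=9, C('p')=10, C('y')=11
L[0]='e': occ=0, LF[0]=C('e')+0=4+0=4
L[1]='y': occ=0, LF[1]=C('y')+0=11+0=11
L[2]='k': occ=0, LF[2]=C('k')+0=6+0=6
L[3]='i': occ=0, LF[3]=C('i')+0=5+0=5
L[4]='l': occ=0, LF[4]=C('l')+0=9+0=9
L[5]='p': occ=0, LF[5]=C('p')+0=10+0=10
L[6]='$': occ=0, LF[6]=C('$')+0=0+0=0
L[7]='c': occ=0, LF[7]=C('c')+0=3+0=3
L[8]='a': occ=0, LF[8]=C('a')+0=1+0=1
L[9]='k': occ=1, LF[9]=C('k')+1=6+1=7
L[10]='k': occ=2, LF[10]=C('k')+2=6+2=8
L[11]='a': occ=1, LF[11]=C('a')+1=1+1=2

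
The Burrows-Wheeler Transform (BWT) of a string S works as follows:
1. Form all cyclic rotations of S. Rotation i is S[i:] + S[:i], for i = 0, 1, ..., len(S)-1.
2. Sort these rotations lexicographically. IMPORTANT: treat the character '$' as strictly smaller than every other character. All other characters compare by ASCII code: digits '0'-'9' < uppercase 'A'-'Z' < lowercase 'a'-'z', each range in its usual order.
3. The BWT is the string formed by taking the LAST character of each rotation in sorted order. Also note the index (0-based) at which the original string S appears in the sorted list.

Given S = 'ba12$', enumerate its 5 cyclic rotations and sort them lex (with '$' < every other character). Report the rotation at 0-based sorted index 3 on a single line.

Answer: a12$b

Derivation:
All 5 rotations (rotation i = S[i:]+S[:i]):
  rot[0] = ba12$
  rot[1] = a12$b
  rot[2] = 12$ba
  rot[3] = 2$ba1
  rot[4] = $ba12
Sorted (with $ < everything):
  sorted[0] = $ba12
  sorted[1] = 12$ba
  sorted[2] = 2$ba1
  sorted[3] = a12$b
  sorted[4] = ba12$
sorted[3] = a12$b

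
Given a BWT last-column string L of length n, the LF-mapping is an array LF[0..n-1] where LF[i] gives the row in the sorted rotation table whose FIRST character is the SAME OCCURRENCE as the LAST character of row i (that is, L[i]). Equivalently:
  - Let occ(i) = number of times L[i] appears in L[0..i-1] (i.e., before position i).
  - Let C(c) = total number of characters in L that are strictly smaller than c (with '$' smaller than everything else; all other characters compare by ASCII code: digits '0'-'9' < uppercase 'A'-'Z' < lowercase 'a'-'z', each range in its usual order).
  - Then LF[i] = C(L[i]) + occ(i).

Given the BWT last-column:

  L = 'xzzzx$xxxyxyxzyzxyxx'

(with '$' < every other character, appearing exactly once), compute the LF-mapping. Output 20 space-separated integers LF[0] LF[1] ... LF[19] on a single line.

Char counts: '$':1, 'x':10, 'y':4, 'z':5
C (first-col start): C('$')=0, C('x')=1, C('y')=11, C('z')=15
L[0]='x': occ=0, LF[0]=C('x')+0=1+0=1
L[1]='z': occ=0, LF[1]=C('z')+0=15+0=15
L[2]='z': occ=1, LF[2]=C('z')+1=15+1=16
L[3]='z': occ=2, LF[3]=C('z')+2=15+2=17
L[4]='x': occ=1, LF[4]=C('x')+1=1+1=2
L[5]='$': occ=0, LF[5]=C('$')+0=0+0=0
L[6]='x': occ=2, LF[6]=C('x')+2=1+2=3
L[7]='x': occ=3, LF[7]=C('x')+3=1+3=4
L[8]='x': occ=4, LF[8]=C('x')+4=1+4=5
L[9]='y': occ=0, LF[9]=C('y')+0=11+0=11
L[10]='x': occ=5, LF[10]=C('x')+5=1+5=6
L[11]='y': occ=1, LF[11]=C('y')+1=11+1=12
L[12]='x': occ=6, LF[12]=C('x')+6=1+6=7
L[13]='z': occ=3, LF[13]=C('z')+3=15+3=18
L[14]='y': occ=2, LF[14]=C('y')+2=11+2=13
L[15]='z': occ=4, LF[15]=C('z')+4=15+4=19
L[16]='x': occ=7, LF[16]=C('x')+7=1+7=8
L[17]='y': occ=3, LF[17]=C('y')+3=11+3=14
L[18]='x': occ=8, LF[18]=C('x')+8=1+8=9
L[19]='x': occ=9, LF[19]=C('x')+9=1+9=10

Answer: 1 15 16 17 2 0 3 4 5 11 6 12 7 18 13 19 8 14 9 10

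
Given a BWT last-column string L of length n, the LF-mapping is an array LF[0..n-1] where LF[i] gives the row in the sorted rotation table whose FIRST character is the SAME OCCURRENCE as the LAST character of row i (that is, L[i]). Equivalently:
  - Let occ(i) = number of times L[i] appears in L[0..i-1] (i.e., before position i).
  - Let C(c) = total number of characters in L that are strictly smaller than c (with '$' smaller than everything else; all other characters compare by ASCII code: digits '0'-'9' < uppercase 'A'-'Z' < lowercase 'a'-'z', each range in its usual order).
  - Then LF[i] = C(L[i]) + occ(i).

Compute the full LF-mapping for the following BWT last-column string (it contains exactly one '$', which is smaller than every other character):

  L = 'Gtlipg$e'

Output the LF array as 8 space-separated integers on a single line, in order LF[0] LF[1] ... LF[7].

Answer: 1 7 5 4 6 3 0 2

Derivation:
Char counts: '$':1, 'G':1, 'e':1, 'g':1, 'i':1, 'l':1, 'p':1, 't':1
C (first-col start): C('$')=0, C('G')=1, C('e')=2, C('g')=3, C('i')=4, C('l')=5, C('p')=6, C('t')=7
L[0]='G': occ=0, LF[0]=C('G')+0=1+0=1
L[1]='t': occ=0, LF[1]=C('t')+0=7+0=7
L[2]='l': occ=0, LF[2]=C('l')+0=5+0=5
L[3]='i': occ=0, LF[3]=C('i')+0=4+0=4
L[4]='p': occ=0, LF[4]=C('p')+0=6+0=6
L[5]='g': occ=0, LF[5]=C('g')+0=3+0=3
L[6]='$': occ=0, LF[6]=C('$')+0=0+0=0
L[7]='e': occ=0, LF[7]=C('e')+0=2+0=2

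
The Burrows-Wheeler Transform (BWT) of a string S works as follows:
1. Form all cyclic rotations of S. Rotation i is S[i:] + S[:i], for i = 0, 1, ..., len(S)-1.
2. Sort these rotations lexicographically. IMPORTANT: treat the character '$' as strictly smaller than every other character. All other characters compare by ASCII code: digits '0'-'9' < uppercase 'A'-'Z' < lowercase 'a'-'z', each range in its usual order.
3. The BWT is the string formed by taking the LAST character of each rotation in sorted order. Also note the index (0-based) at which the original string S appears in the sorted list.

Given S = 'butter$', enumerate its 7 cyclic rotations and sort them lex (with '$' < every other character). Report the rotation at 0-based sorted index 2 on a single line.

All 7 rotations (rotation i = S[i:]+S[:i]):
  rot[0] = butter$
  rot[1] = utter$b
  rot[2] = tter$bu
  rot[3] = ter$but
  rot[4] = er$butt
  rot[5] = r$butte
  rot[6] = $butter
Sorted (with $ < everything):
  sorted[0] = $butter
  sorted[1] = butter$
  sorted[2] = er$butt
  sorted[3] = r$butte
  sorted[4] = ter$but
  sorted[5] = tter$bu
  sorted[6] = utter$b
sorted[2] = er$butt

Answer: er$butt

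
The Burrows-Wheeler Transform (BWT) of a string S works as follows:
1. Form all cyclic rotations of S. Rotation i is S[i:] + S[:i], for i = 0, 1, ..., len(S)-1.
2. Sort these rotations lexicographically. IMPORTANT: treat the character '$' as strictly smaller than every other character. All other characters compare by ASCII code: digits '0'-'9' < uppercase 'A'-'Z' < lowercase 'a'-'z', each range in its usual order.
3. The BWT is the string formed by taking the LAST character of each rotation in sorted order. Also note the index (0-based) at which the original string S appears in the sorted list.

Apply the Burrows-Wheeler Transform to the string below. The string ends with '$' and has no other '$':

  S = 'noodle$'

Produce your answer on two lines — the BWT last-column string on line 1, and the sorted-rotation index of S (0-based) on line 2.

Answer: eold$on
4

Derivation:
All 7 rotations (rotation i = S[i:]+S[:i]):
  rot[0] = noodle$
  rot[1] = oodle$n
  rot[2] = odle$no
  rot[3] = dle$noo
  rot[4] = le$nood
  rot[5] = e$noodl
  rot[6] = $noodle
Sorted (with $ < everything):
  sorted[0] = $noodle  (last char: 'e')
  sorted[1] = dle$noo  (last char: 'o')
  sorted[2] = e$noodl  (last char: 'l')
  sorted[3] = le$nood  (last char: 'd')
  sorted[4] = noodle$  (last char: '$')
  sorted[5] = odle$no  (last char: 'o')
  sorted[6] = oodle$n  (last char: 'n')
Last column: eold$on
Original string S is at sorted index 4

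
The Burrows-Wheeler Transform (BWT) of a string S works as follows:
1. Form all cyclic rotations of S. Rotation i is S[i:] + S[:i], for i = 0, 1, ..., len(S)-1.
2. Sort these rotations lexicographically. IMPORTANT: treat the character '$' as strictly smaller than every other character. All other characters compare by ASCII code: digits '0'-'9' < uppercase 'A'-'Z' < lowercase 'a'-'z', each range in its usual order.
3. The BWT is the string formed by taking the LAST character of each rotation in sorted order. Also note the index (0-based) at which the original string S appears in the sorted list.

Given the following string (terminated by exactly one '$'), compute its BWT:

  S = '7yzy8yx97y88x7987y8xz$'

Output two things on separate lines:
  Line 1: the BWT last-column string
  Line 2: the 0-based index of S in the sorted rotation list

Answer: zx98$9y8yyx78y877z87xy
4

Derivation:
All 22 rotations (rotation i = S[i:]+S[:i]):
  rot[0] = 7yzy8yx97y88x7987y8xz$
  rot[1] = yzy8yx97y88x7987y8xz$7
  rot[2] = zy8yx97y88x7987y8xz$7y
  rot[3] = y8yx97y88x7987y8xz$7yz
  rot[4] = 8yx97y88x7987y8xz$7yzy
  rot[5] = yx97y88x7987y8xz$7yzy8
  rot[6] = x97y88x7987y8xz$7yzy8y
  rot[7] = 97y88x7987y8xz$7yzy8yx
  rot[8] = 7y88x7987y8xz$7yzy8yx9
  rot[9] = y88x7987y8xz$7yzy8yx97
  rot[10] = 88x7987y8xz$7yzy8yx97y
  rot[11] = 8x7987y8xz$7yzy8yx97y8
  rot[12] = x7987y8xz$7yzy8yx97y88
  rot[13] = 7987y8xz$7yzy8yx97y88x
  rot[14] = 987y8xz$7yzy8yx97y88x7
  rot[15] = 87y8xz$7yzy8yx97y88x79
  rot[16] = 7y8xz$7yzy8yx97y88x798
  rot[17] = y8xz$7yzy8yx97y88x7987
  rot[18] = 8xz$7yzy8yx97y88x7987y
  rot[19] = xz$7yzy8yx97y88x7987y8
  rot[20] = z$7yzy8yx97y88x7987y8x
  rot[21] = $7yzy8yx97y88x7987y8xz
Sorted (with $ < everything):
  sorted[0] = $7yzy8yx97y88x7987y8xz  (last char: 'z')
  sorted[1] = 7987y8xz$7yzy8yx97y88x  (last char: 'x')
  sorted[2] = 7y88x7987y8xz$7yzy8yx9  (last char: '9')
  sorted[3] = 7y8xz$7yzy8yx97y88x798  (last char: '8')
  sorted[4] = 7yzy8yx97y88x7987y8xz$  (last char: '$')
  sorted[5] = 87y8xz$7yzy8yx97y88x79  (last char: '9')
  sorted[6] = 88x7987y8xz$7yzy8yx97y  (last char: 'y')
  sorted[7] = 8x7987y8xz$7yzy8yx97y8  (last char: '8')
  sorted[8] = 8xz$7yzy8yx97y88x7987y  (last char: 'y')
  sorted[9] = 8yx97y88x7987y8xz$7yzy  (last char: 'y')
  sorted[10] = 97y88x7987y8xz$7yzy8yx  (last char: 'x')
  sorted[11] = 987y8xz$7yzy8yx97y88x7  (last char: '7')
  sorted[12] = x7987y8xz$7yzy8yx97y88  (last char: '8')
  sorted[13] = x97y88x7987y8xz$7yzy8y  (last char: 'y')
  sorted[14] = xz$7yzy8yx97y88x7987y8  (last char: '8')
  sorted[15] = y88x7987y8xz$7yzy8yx97  (last char: '7')
  sorted[16] = y8xz$7yzy8yx97y88x7987  (last char: '7')
  sorted[17] = y8yx97y88x7987y8xz$7yz  (last char: 'z')
  sorted[18] = yx97y88x7987y8xz$7yzy8  (last char: '8')
  sorted[19] = yzy8yx97y88x7987y8xz$7  (last char: '7')
  sorted[20] = z$7yzy8yx97y88x7987y8x  (last char: 'x')
  sorted[21] = zy8yx97y88x7987y8xz$7y  (last char: 'y')
Last column: zx98$9y8yyx78y877z87xy
Original string S is at sorted index 4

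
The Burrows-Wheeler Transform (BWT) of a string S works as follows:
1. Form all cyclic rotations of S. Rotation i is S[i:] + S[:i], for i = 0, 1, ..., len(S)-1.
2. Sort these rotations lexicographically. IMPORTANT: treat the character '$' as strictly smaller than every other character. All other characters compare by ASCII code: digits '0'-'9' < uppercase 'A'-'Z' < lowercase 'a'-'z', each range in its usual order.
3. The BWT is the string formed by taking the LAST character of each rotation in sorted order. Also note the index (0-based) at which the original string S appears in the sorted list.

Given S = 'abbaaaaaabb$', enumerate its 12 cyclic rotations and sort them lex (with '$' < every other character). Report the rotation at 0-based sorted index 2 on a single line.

All 12 rotations (rotation i = S[i:]+S[:i]):
  rot[0] = abbaaaaaabb$
  rot[1] = bbaaaaaabb$a
  rot[2] = baaaaaabb$ab
  rot[3] = aaaaaabb$abb
  rot[4] = aaaaabb$abba
  rot[5] = aaaabb$abbaa
  rot[6] = aaabb$abbaaa
  rot[7] = aabb$abbaaaa
  rot[8] = abb$abbaaaaa
  rot[9] = bb$abbaaaaaa
  rot[10] = b$abbaaaaaab
  rot[11] = $abbaaaaaabb
Sorted (with $ < everything):
  sorted[0] = $abbaaaaaabb
  sorted[1] = aaaaaabb$abb
  sorted[2] = aaaaabb$abba
  sorted[3] = aaaabb$abbaa
  sorted[4] = aaabb$abbaaa
  sorted[5] = aabb$abbaaaa
  sorted[6] = abb$abbaaaaa
  sorted[7] = abbaaaaaabb$
  sorted[8] = b$abbaaaaaab
  sorted[9] = baaaaaabb$ab
  sorted[10] = bb$abbaaaaaa
  sorted[11] = bbaaaaaabb$a
sorted[2] = aaaaabb$abba

Answer: aaaaabb$abba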